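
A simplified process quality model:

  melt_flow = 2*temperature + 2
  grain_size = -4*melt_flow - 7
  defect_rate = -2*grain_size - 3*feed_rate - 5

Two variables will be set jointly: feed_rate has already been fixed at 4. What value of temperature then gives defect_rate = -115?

temperature = -8

With feed_rate held at 4:
Substituting into the grain_size equation gives grain_size = -8*temperature - 15.
defect_rate becomes 16*temperature + 13.
Solve 16*temperature + 13 = -115: temperature = (-115 - 13) / 16 = -8.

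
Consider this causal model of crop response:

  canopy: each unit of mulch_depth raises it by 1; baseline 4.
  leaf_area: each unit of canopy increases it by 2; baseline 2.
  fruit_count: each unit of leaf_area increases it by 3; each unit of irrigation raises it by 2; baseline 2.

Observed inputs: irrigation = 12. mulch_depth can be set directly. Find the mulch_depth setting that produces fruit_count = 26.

mulch_depth = -5

Substituting into the leaf_area equation gives leaf_area = 2*mulch_depth + 10.
This gives fruit_count = 6*mulch_depth + 56.
Solve 6*mulch_depth + 56 = 26: mulch_depth = (26 - 56) / 6 = -5.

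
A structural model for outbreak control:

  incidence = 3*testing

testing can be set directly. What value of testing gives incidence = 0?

testing = 0

Solve 3*testing = 0: testing = 0 / 3 = 0.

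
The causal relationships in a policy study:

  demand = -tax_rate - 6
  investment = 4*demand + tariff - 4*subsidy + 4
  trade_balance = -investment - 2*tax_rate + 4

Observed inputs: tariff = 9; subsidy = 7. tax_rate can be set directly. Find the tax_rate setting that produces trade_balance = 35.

tax_rate = -4

Substituting into the investment equation gives investment = -4*tax_rate - 39.
Substituting into the trade_balance equation gives trade_balance = 2*tax_rate + 43.
Solve 2*tax_rate + 43 = 35: tax_rate = (35 - 43) / 2 = -4.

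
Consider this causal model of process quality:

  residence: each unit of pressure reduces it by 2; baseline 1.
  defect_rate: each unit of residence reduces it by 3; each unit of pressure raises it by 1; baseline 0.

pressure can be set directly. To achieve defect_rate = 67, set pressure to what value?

Substituting into the defect_rate equation gives defect_rate = 7*pressure - 3.
Solve 7*pressure - 3 = 67: pressure = (67 + 3) / 7 = 10.

pressure = 10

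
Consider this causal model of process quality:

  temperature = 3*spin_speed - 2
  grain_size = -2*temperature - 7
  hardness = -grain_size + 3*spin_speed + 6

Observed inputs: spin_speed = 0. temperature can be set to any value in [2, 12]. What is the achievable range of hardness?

Intervening on temperature fixes its value directly, overriding its dependence on spin_speed.
Substituting into the hardness equation gives hardness = 2*temperature + 13.
Linear in temperature, so extremes are at the endpoints: temperature = 2 gives hardness = 17; temperature = 12 gives hardness = 37.

17 to 37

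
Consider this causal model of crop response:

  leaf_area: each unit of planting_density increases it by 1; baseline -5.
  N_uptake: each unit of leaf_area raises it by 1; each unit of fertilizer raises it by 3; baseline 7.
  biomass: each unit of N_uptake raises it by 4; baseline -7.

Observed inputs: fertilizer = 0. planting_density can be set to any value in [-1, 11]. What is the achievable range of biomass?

-3 to 45

Substituting into the N_uptake equation gives N_uptake = planting_density + 2.
Substituting into the biomass equation gives biomass = 4*planting_density + 1.
Linear in planting_density, so extremes are at the endpoints: planting_density = -1 gives biomass = -3; planting_density = 11 gives biomass = 45.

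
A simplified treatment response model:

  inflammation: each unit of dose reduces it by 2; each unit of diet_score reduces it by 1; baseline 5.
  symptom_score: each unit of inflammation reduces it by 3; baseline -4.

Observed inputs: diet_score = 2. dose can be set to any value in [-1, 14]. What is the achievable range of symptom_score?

-19 to 71

Substituting into the inflammation equation gives inflammation = -2*dose + 3.
So symptom_score = 6*dose - 13.
Linear in dose, so extremes are at the endpoints: dose = -1 gives symptom_score = -19; dose = 14 gives symptom_score = 71.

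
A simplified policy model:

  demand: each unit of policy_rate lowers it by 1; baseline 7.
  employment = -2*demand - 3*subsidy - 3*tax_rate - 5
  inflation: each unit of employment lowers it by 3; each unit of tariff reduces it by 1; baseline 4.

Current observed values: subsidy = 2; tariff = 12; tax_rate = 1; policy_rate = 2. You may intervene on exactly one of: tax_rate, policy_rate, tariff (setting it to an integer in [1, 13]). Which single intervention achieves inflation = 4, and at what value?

Intervening on tax_rate: inflation = 9*tax_rate + 55. Reaching 4 requires tax_rate = -17/3, not an integer.
Intervening on policy_rate: with other inputs at their observed values, inflation = -6*policy_rate + 76. Solving for 4 gives policy_rate = 12, within [1, 13].
Intervening on tariff: inflation = -tariff + 76. Reaching 4 requires tariff = 72, outside [1, 13].

set policy_rate = 12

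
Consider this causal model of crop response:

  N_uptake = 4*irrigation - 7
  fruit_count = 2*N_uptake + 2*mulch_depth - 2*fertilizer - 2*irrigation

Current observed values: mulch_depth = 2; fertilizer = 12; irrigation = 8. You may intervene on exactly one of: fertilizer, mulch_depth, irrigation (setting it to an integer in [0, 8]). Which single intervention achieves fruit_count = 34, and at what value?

set fertilizer = 2

Intervening on fertilizer: with other inputs at their observed values, fruit_count = -2*fertilizer + 38. Solving for 34 gives fertilizer = 2, within [0, 8].
Intervening on mulch_depth: fruit_count = 2*mulch_depth + 10. Reaching 34 requires mulch_depth = 12, outside [0, 8].
Intervening on irrigation: fruit_count = 6*irrigation - 34. Reaching 34 requires irrigation = 34/3, not an integer.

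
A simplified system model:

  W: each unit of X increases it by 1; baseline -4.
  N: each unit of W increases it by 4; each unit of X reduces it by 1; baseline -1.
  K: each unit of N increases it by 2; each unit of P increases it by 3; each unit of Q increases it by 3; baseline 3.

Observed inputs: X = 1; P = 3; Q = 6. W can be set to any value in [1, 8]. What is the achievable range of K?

34 to 90

Intervening on W fixes its value directly, overriding its dependence on X.
Substituting into the N equation gives N = 4*W - 2.
Substituting into the K equation gives K = 8*W + 26.
Linear in W, so extremes are at the endpoints: W = 1 gives K = 34; W = 8 gives K = 90.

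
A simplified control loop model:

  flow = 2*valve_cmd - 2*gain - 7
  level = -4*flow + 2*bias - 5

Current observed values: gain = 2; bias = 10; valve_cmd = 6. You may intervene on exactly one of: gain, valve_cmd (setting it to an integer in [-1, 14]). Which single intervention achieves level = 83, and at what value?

set gain = 11

Intervening on gain: with other inputs at their observed values, level = 8*gain - 5. Solving for 83 gives gain = 11, within [-1, 14].
Intervening on valve_cmd: level = -8*valve_cmd + 59. Reaching 83 requires valve_cmd = -3, outside [-1, 14].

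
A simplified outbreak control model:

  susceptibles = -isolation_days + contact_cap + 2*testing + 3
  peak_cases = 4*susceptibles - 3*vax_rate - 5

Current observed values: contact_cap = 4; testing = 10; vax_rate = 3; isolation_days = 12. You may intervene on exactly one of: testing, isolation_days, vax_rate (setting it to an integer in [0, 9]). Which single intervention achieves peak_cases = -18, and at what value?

set testing = 2

Intervening on testing: with other inputs at their observed values, peak_cases = 8*testing - 34. Solving for -18 gives testing = 2, within [0, 9].
Intervening on isolation_days: peak_cases = -4*isolation_days + 94. Reaching -18 requires isolation_days = 28, outside [0, 9].
Intervening on vax_rate: peak_cases = -3*vax_rate + 55. Reaching -18 requires vax_rate = 73/3, not an integer.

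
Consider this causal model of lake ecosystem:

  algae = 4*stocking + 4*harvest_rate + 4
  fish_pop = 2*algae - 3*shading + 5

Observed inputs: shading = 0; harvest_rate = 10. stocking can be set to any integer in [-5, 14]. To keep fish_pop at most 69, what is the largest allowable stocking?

Substituting into the algae equation gives algae = 4*stocking + 44.
fish_pop becomes 8*stocking + 93.
Require 8*stocking + 93 ≤ 69, so stocking ≤ -3.
The largest integer in [-5, 14] satisfying this is -3.

stocking = -3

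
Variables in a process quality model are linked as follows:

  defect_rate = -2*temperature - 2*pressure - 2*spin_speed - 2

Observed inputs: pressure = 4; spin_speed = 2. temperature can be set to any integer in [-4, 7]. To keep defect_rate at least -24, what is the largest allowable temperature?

temperature = 5

Substituting into the defect_rate equation gives defect_rate = -2*temperature - 14.
Require -2*temperature - 14 ≥ -24, so temperature ≤ 5.
The largest integer in [-4, 7] satisfying this is 5.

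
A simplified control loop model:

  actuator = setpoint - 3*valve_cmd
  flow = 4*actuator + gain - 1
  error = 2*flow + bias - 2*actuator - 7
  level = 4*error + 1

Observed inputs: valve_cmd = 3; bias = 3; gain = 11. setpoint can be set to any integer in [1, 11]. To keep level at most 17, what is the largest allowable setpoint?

Substituting into the actuator equation gives actuator = setpoint - 9.
flow becomes 4*setpoint - 26.
So error = 6*setpoint - 38.
Substituting into the level equation gives level = 24*setpoint - 151.
Require 24*setpoint - 151 ≤ 17, so setpoint ≤ 7.
The largest integer in [1, 11] satisfying this is 7.

setpoint = 7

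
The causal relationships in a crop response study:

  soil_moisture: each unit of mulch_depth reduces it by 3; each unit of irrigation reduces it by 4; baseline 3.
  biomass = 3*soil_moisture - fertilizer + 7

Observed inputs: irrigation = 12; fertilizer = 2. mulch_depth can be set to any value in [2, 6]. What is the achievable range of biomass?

Substituting into the soil_moisture equation gives soil_moisture = -3*mulch_depth - 45.
This gives biomass = -9*mulch_depth - 130.
Linear in mulch_depth, so extremes are at the endpoints: mulch_depth = 2 gives biomass = -148; mulch_depth = 6 gives biomass = -184.

-184 to -148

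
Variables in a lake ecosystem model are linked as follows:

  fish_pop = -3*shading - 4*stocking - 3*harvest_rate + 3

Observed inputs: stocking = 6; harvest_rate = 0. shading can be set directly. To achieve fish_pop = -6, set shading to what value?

Substituting into the fish_pop equation gives fish_pop = -3*shading - 21.
Solve -3*shading - 21 = -6: shading = (-6 + 21) / -3 = -5.

shading = -5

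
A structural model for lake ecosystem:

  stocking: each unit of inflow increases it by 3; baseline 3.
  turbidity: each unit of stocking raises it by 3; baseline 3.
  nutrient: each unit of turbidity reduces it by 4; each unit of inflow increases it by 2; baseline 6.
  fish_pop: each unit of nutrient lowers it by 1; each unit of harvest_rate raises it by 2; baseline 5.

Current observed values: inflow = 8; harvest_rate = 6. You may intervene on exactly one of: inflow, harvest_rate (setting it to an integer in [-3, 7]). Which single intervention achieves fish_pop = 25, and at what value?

set inflow = -1

Intervening on inflow: with other inputs at their observed values, fish_pop = 34*inflow + 59. Solving for 25 gives inflow = -1, within [-3, 7].
Intervening on harvest_rate: fish_pop = 2*harvest_rate + 319. Reaching 25 requires harvest_rate = -147, outside [-3, 7].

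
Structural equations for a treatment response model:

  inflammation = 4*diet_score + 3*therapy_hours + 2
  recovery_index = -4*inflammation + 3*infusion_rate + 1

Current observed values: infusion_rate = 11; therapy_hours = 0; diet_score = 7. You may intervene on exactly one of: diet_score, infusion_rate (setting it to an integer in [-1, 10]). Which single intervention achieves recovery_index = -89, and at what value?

Intervening on diet_score: recovery_index = -16*diet_score + 26. Reaching -89 requires diet_score = 115/16, not an integer.
Intervening on infusion_rate: with other inputs at their observed values, recovery_index = 3*infusion_rate - 119. Solving for -89 gives infusion_rate = 10, within [-1, 10].

set infusion_rate = 10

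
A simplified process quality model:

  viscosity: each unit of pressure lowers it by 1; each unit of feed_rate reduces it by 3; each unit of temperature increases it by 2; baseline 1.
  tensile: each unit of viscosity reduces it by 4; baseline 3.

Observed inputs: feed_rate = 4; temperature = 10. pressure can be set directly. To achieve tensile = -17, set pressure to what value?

pressure = 4

Substituting into the viscosity equation gives viscosity = -pressure + 9.
Substituting into the tensile equation gives tensile = 4*pressure - 33.
Solve 4*pressure - 33 = -17: pressure = (-17 + 33) / 4 = 4.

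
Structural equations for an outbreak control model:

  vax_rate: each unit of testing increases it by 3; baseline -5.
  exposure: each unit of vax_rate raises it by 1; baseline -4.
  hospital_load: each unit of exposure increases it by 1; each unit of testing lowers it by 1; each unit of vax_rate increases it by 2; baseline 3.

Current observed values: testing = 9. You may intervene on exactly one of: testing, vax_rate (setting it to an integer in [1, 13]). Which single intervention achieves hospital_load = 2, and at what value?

set vax_rate = 4

Intervening on testing: hospital_load = 8*testing - 16. Reaching 2 requires testing = 9/4, not an integer.
Intervening on vax_rate: with other inputs at their observed values, hospital_load = 3*vax_rate - 10. Solving for 2 gives vax_rate = 4, within [1, 13].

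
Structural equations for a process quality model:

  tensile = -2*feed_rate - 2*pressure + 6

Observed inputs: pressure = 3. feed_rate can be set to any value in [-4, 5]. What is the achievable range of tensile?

Substituting into the tensile equation gives tensile = -2*feed_rate.
Linear in feed_rate, so extremes are at the endpoints: feed_rate = -4 gives tensile = 8; feed_rate = 5 gives tensile = -10.

-10 to 8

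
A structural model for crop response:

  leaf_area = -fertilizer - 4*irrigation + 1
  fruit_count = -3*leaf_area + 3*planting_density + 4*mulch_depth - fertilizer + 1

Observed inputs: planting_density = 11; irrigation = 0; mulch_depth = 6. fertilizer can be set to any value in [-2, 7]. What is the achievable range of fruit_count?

Substituting into the leaf_area equation gives leaf_area = -fertilizer + 1.
This gives fruit_count = 2*fertilizer + 55.
Linear in fertilizer, so extremes are at the endpoints: fertilizer = -2 gives fruit_count = 51; fertilizer = 7 gives fruit_count = 69.

51 to 69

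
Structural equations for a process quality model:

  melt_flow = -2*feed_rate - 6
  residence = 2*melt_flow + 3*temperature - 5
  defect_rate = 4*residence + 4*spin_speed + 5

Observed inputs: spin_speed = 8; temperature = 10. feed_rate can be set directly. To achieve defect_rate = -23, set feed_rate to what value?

Substituting into the residence equation gives residence = -4*feed_rate + 13.
defect_rate becomes -16*feed_rate + 89.
Solve -16*feed_rate + 89 = -23: feed_rate = (-23 - 89) / -16 = 7.

feed_rate = 7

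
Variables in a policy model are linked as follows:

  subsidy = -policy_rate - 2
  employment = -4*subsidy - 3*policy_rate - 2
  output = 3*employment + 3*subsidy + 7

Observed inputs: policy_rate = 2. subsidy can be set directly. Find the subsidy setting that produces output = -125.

subsidy = 12

Intervening on subsidy fixes its value directly, overriding its dependence on policy_rate.
Substituting into the employment equation gives employment = -4*subsidy - 8.
This gives output = -9*subsidy - 17.
Solve -9*subsidy - 17 = -125: subsidy = (-125 + 17) / -9 = 12.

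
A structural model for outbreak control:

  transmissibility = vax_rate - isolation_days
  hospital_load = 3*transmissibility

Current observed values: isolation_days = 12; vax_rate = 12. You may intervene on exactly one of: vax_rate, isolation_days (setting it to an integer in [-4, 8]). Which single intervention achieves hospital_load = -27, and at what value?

set vax_rate = 3

Intervening on vax_rate: with other inputs at their observed values, hospital_load = 3*vax_rate - 36. Solving for -27 gives vax_rate = 3, within [-4, 8].
Intervening on isolation_days: hospital_load = -3*isolation_days + 36. Reaching -27 requires isolation_days = 21, outside [-4, 8].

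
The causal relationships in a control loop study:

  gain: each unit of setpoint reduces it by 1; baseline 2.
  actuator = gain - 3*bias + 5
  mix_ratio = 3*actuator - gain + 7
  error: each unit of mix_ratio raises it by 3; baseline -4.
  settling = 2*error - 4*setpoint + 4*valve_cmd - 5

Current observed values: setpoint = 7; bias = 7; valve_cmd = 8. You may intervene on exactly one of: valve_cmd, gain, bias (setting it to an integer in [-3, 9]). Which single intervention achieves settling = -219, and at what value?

set gain = 3

Intervening on valve_cmd: settling = 4*valve_cmd - 347. Reaching -219 requires valve_cmd = 32, outside [-3, 9].
Intervening on gain: with other inputs at their observed values, settling = 12*gain - 255. Solving for -219 gives gain = 3, within [-3, 9].
Intervening on bias: settling = -54*bias + 63. Reaching -219 requires bias = 47/9, not an integer.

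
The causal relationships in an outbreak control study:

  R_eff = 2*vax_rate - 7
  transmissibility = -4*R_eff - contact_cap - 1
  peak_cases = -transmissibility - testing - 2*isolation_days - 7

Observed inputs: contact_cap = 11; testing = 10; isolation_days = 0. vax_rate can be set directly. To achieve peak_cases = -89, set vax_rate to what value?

vax_rate = -7

Substituting into the transmissibility equation gives transmissibility = -8*vax_rate + 16.
peak_cases becomes 8*vax_rate - 33.
Solve 8*vax_rate - 33 = -89: vax_rate = (-89 + 33) / 8 = -7.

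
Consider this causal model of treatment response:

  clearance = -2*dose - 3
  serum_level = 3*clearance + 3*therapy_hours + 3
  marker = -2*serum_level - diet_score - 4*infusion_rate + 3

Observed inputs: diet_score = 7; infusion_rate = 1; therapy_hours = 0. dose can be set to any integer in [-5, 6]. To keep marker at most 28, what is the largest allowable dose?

Substituting into the serum_level equation gives serum_level = -6*dose - 6.
Substituting into the marker equation gives marker = 12*dose + 4.
Require 12*dose + 4 ≤ 28, so dose ≤ 2.
The largest integer in [-5, 6] satisfying this is 2.

dose = 2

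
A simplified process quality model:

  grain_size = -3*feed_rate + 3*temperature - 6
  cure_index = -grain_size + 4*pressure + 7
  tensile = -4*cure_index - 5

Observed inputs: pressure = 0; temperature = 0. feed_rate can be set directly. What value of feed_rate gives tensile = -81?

feed_rate = 2

Substituting into the grain_size equation gives grain_size = -3*feed_rate - 6.
This gives cure_index = 3*feed_rate + 13.
Substituting into the tensile equation gives tensile = -12*feed_rate - 57.
Solve -12*feed_rate - 57 = -81: feed_rate = (-81 + 57) / -12 = 2.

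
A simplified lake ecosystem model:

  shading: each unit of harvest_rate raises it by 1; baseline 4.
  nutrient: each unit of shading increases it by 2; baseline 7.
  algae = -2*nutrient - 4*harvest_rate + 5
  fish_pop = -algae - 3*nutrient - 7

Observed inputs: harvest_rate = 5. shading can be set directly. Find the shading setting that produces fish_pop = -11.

shading = 6

Intervening on shading fixes its value directly, overriding its dependence on harvest_rate.
Substituting into the algae equation gives algae = -4*shading - 29.
Substituting into the fish_pop equation gives fish_pop = -2*shading + 1.
Solve -2*shading + 1 = -11: shading = (-11 - 1) / -2 = 6.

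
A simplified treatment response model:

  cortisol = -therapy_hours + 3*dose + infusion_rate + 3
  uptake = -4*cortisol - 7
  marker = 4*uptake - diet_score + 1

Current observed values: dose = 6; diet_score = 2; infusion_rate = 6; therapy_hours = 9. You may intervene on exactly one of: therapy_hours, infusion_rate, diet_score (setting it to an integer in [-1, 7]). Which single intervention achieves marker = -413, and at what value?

set therapy_hours = 3

Intervening on therapy_hours: with other inputs at their observed values, marker = 16*therapy_hours - 461. Solving for -413 gives therapy_hours = 3, within [-1, 7].
Intervening on infusion_rate: marker = -16*infusion_rate - 221. Reaching -413 requires infusion_rate = 12, outside [-1, 7].
Intervening on diet_score: marker = -diet_score - 315. Reaching -413 requires diet_score = 98, outside [-1, 7].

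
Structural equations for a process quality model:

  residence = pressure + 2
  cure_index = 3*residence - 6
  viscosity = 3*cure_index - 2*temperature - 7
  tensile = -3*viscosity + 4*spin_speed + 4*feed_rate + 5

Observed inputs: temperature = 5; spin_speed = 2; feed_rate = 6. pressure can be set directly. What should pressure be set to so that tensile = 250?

Substituting into the cure_index equation gives cure_index = 3*pressure.
viscosity becomes 9*pressure - 17.
tensile becomes -27*pressure + 88.
Solve -27*pressure + 88 = 250: pressure = (250 - 88) / -27 = -6.

pressure = -6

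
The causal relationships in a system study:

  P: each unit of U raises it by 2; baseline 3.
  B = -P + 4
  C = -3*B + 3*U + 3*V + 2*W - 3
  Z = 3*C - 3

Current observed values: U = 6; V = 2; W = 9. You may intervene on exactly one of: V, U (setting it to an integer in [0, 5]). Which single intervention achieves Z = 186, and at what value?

Intervening on V: Z = 9*V + 195. Reaching 186 requires V = -1, outside [0, 5].
Intervening on U: with other inputs at their observed values, Z = 27*U + 51. Solving for 186 gives U = 5, within [0, 5].

set U = 5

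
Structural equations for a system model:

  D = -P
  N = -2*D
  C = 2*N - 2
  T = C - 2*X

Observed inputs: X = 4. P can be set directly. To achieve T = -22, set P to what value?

P = -3

Substituting into the N equation gives N = 2*P.
So C = 4*P - 2.
This gives T = 4*P - 10.
Solve 4*P - 10 = -22: P = (-22 + 10) / 4 = -3.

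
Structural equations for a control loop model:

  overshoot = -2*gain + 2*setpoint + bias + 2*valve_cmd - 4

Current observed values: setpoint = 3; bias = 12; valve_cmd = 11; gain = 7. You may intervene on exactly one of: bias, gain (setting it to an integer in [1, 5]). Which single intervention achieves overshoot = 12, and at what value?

set bias = 2

Intervening on bias: with other inputs at their observed values, overshoot = bias + 10. Solving for 12 gives bias = 2, within [1, 5].
Intervening on gain: overshoot = -2*gain + 36. Reaching 12 requires gain = 12, outside [1, 5].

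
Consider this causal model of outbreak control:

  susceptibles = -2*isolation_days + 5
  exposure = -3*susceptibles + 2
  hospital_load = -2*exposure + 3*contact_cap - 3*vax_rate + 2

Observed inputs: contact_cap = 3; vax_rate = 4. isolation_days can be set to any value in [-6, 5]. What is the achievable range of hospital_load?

-35 to 97

Substituting into the exposure equation gives exposure = 6*isolation_days - 13.
Substituting into the hospital_load equation gives hospital_load = -12*isolation_days + 25.
Linear in isolation_days, so extremes are at the endpoints: isolation_days = -6 gives hospital_load = 97; isolation_days = 5 gives hospital_load = -35.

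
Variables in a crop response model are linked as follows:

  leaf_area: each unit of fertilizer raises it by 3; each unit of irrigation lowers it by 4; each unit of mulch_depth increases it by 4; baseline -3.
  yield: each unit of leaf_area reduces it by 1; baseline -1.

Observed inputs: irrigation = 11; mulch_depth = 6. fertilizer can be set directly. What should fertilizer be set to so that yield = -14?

fertilizer = 12

Substituting into the leaf_area equation gives leaf_area = 3*fertilizer - 23.
Substituting into the yield equation gives yield = -3*fertilizer + 22.
Solve -3*fertilizer + 22 = -14: fertilizer = (-14 - 22) / -3 = 12.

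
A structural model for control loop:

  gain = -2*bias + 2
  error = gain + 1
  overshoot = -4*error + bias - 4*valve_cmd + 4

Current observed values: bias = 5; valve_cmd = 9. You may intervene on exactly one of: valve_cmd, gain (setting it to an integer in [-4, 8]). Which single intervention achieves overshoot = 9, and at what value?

set valve_cmd = 7

Intervening on valve_cmd: with other inputs at their observed values, overshoot = -4*valve_cmd + 37. Solving for 9 gives valve_cmd = 7, within [-4, 8].
Intervening on gain: overshoot = -4*gain - 31. Reaching 9 requires gain = -10, outside [-4, 8].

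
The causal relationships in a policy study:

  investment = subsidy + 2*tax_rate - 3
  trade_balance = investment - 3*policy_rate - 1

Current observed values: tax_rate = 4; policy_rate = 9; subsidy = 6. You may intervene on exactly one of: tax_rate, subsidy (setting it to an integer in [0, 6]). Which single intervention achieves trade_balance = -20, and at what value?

Intervening on tax_rate: trade_balance = 2*tax_rate - 25. Reaching -20 requires tax_rate = 5/2, not an integer.
Intervening on subsidy: with other inputs at their observed values, trade_balance = subsidy - 23. Solving for -20 gives subsidy = 3, within [0, 6].

set subsidy = 3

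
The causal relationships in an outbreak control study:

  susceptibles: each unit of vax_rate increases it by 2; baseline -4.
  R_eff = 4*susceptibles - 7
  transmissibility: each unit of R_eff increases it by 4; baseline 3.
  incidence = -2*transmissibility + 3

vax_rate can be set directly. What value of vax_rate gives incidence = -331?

vax_rate = 8

Substituting into the R_eff equation gives R_eff = 8*vax_rate - 23.
So transmissibility = 32*vax_rate - 89.
So incidence = -64*vax_rate + 181.
Solve -64*vax_rate + 181 = -331: vax_rate = (-331 - 181) / -64 = 8.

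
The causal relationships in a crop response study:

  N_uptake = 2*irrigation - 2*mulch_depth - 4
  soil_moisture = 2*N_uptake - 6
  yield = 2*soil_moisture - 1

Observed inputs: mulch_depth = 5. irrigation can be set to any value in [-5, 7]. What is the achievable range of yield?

Substituting into the N_uptake equation gives N_uptake = 2*irrigation - 14.
Substituting into the soil_moisture equation gives soil_moisture = 4*irrigation - 34.
So yield = 8*irrigation - 69.
Linear in irrigation, so extremes are at the endpoints: irrigation = -5 gives yield = -109; irrigation = 7 gives yield = -13.

-109 to -13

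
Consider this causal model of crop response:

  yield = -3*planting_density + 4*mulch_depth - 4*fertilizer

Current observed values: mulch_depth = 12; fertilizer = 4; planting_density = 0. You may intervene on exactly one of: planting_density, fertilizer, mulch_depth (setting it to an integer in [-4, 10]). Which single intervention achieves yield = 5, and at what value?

set planting_density = 9

Intervening on planting_density: with other inputs at their observed values, yield = -3*planting_density + 32. Solving for 5 gives planting_density = 9, within [-4, 10].
Intervening on fertilizer: yield = -4*fertilizer + 48. Reaching 5 requires fertilizer = 43/4, not an integer.
Intervening on mulch_depth: yield = 4*mulch_depth - 16. Reaching 5 requires mulch_depth = 21/4, not an integer.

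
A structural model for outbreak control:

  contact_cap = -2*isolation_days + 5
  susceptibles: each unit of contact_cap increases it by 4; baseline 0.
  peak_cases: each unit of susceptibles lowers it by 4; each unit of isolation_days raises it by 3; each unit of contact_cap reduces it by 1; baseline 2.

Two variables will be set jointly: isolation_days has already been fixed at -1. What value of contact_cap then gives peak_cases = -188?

With isolation_days held at -1:
Intervening on contact_cap fixes its value directly, overriding its dependence on isolation_days.
Substituting into the peak_cases equation gives peak_cases = -17*contact_cap - 1.
Solve -17*contact_cap - 1 = -188: contact_cap = (-188 + 1) / -17 = 11.

contact_cap = 11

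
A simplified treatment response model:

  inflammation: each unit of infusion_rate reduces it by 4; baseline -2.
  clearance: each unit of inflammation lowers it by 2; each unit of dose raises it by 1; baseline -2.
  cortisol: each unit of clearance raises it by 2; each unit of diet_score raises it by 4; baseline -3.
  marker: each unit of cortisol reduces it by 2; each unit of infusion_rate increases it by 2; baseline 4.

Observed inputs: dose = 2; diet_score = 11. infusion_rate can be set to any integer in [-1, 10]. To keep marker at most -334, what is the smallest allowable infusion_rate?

infusion_rate = 8

Substituting into the clearance equation gives clearance = 8*infusion_rate + 4.
Substituting into the cortisol equation gives cortisol = 16*infusion_rate + 49.
Substituting into the marker equation gives marker = -30*infusion_rate - 94.
Require -30*infusion_rate - 94 ≤ -334, so infusion_rate ≥ 8.
The smallest integer in [-1, 10] satisfying this is 8.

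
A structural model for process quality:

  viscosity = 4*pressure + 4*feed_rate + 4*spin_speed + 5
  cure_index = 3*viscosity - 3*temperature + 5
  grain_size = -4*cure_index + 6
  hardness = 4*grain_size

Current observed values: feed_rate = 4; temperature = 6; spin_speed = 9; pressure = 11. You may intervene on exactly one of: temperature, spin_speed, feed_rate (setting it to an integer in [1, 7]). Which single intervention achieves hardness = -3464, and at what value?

Intervening on temperature: hardness = 48*temperature - 4904. Reaching -3464 requires temperature = 30, outside [1, 7].
Intervening on spin_speed: with other inputs at their observed values, hardness = -192*spin_speed - 2888. Solving for -3464 gives spin_speed = 3, within [1, 7].
Intervening on feed_rate: hardness = -192*feed_rate - 3848. Reaching -3464 requires feed_rate = -2, outside [1, 7].

set spin_speed = 3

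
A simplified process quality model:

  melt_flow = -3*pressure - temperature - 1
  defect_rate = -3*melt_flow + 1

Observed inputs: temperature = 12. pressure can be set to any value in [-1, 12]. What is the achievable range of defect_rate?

31 to 148

Substituting into the melt_flow equation gives melt_flow = -3*pressure - 13.
So defect_rate = 9*pressure + 40.
Linear in pressure, so extremes are at the endpoints: pressure = -1 gives defect_rate = 31; pressure = 12 gives defect_rate = 148.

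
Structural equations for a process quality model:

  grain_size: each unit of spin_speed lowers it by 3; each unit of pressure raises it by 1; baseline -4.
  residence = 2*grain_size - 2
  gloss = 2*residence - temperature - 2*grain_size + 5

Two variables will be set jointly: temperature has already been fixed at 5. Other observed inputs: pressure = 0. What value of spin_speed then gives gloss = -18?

spin_speed = 1

With temperature held at 5:
Substituting into the grain_size equation gives grain_size = -3*spin_speed - 4.
residence becomes -6*spin_speed - 10.
Substituting into the gloss equation gives gloss = -6*spin_speed - 12.
Solve -6*spin_speed - 12 = -18: spin_speed = (-18 + 12) / -6 = 1.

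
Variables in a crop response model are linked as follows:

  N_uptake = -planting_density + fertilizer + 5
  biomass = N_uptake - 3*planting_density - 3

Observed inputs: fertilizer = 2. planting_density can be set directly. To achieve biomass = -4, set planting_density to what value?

Substituting into the N_uptake equation gives N_uptake = -planting_density + 7.
Substituting into the biomass equation gives biomass = -4*planting_density + 4.
Solve -4*planting_density + 4 = -4: planting_density = (-4 - 4) / -4 = 2.

planting_density = 2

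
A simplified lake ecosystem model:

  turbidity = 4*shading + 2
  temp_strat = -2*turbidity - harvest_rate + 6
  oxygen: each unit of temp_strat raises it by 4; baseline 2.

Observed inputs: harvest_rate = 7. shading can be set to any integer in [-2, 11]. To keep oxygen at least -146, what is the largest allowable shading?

Substituting into the temp_strat equation gives temp_strat = -8*shading - 5.
Substituting into the oxygen equation gives oxygen = -32*shading - 18.
Require -32*shading - 18 ≥ -146, so shading ≤ 4.
The largest integer in [-2, 11] satisfying this is 4.

shading = 4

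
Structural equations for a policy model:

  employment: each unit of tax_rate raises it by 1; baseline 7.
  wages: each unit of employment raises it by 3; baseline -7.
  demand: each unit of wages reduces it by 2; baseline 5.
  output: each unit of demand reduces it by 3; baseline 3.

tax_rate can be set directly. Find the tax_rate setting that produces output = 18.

Substituting into the wages equation gives wages = 3*tax_rate + 14.
Substituting into the demand equation gives demand = -6*tax_rate - 23.
Substituting into the output equation gives output = 18*tax_rate + 72.
Solve 18*tax_rate + 72 = 18: tax_rate = (18 - 72) / 18 = -3.

tax_rate = -3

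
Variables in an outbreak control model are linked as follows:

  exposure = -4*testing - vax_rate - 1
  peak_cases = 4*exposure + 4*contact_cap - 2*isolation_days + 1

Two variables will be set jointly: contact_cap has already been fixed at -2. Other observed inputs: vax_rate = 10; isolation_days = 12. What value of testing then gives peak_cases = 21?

With contact_cap held at -2:
Substituting into the exposure equation gives exposure = -4*testing - 11.
Substituting into the peak_cases equation gives peak_cases = -16*testing - 75.
Solve -16*testing - 75 = 21: testing = (21 + 75) / -16 = -6.

testing = -6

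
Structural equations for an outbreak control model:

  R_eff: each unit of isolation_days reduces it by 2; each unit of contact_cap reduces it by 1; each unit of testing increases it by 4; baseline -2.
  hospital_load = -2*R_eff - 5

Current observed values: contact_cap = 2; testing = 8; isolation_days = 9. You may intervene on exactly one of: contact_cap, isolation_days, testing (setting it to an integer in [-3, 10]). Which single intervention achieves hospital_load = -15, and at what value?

Intervening on contact_cap: with other inputs at their observed values, hospital_load = 2*contact_cap - 29. Solving for -15 gives contact_cap = 7, within [-3, 10].
Intervening on isolation_days: hospital_load = 4*isolation_days - 61. Reaching -15 requires isolation_days = 23/2, not an integer.
Intervening on testing: hospital_load = -8*testing + 39. Reaching -15 requires testing = 27/4, not an integer.

set contact_cap = 7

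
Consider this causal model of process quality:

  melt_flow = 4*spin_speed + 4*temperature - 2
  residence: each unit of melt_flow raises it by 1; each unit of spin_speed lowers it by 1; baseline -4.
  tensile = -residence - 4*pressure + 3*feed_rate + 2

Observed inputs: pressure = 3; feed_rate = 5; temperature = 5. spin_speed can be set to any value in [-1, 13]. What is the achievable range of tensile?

Substituting into the melt_flow equation gives melt_flow = 4*spin_speed + 18.
This gives residence = 3*spin_speed + 14.
So tensile = -3*spin_speed - 9.
Linear in spin_speed, so extremes are at the endpoints: spin_speed = -1 gives tensile = -6; spin_speed = 13 gives tensile = -48.

-48 to -6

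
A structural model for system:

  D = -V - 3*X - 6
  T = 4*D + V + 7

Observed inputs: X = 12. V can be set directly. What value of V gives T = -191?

Substituting into the D equation gives D = -V - 42.
Substituting into the T equation gives T = -3*V - 161.
Solve -3*V - 161 = -191: V = (-191 + 161) / -3 = 10.

V = 10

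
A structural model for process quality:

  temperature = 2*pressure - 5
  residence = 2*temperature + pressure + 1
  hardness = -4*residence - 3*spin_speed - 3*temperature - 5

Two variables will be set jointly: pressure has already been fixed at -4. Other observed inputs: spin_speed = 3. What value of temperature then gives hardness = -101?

With pressure held at -4:
Intervening on temperature fixes its value directly, overriding its dependence on pressure.
Substituting into the residence equation gives residence = 2*temperature - 3.
Substituting into the hardness equation gives hardness = -11*temperature - 2.
Solve -11*temperature - 2 = -101: temperature = (-101 + 2) / -11 = 9.

temperature = 9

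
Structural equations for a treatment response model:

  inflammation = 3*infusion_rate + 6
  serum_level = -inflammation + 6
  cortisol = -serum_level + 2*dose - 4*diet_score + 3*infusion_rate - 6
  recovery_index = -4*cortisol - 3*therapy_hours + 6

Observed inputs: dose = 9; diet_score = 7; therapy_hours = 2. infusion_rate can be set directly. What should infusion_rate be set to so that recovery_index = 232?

infusion_rate = -7

Substituting into the serum_level equation gives serum_level = -3*infusion_rate.
This gives cortisol = 6*infusion_rate - 16.
Substituting into the recovery_index equation gives recovery_index = -24*infusion_rate + 64.
Solve -24*infusion_rate + 64 = 232: infusion_rate = (232 - 64) / -24 = -7.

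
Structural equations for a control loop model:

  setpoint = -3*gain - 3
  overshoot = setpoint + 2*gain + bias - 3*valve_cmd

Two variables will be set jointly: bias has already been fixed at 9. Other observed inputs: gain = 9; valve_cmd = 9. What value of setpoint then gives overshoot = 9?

setpoint = 9

With bias held at 9:
Intervening on setpoint fixes its value directly, overriding its dependence on gain.
Substituting into the overshoot equation gives overshoot = setpoint.
Solve setpoint = 9: setpoint = 9 / 1 = 9.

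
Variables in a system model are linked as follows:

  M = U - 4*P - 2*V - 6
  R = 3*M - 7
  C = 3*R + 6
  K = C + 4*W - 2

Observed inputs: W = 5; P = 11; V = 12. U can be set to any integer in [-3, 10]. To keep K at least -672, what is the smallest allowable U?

Substituting into the M equation gives M = U - 74.
Substituting into the R equation gives R = 3*U - 229.
So C = 9*U - 681.
This gives K = 9*U - 663.
Require 9*U - 663 ≥ -672, so U ≥ -1.
The smallest integer in [-3, 10] satisfying this is -1.

U = -1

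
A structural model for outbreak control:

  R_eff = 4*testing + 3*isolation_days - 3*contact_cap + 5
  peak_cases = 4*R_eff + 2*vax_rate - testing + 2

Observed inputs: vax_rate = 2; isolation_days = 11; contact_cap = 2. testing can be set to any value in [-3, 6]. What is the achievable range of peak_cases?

Substituting into the R_eff equation gives R_eff = 4*testing + 32.
So peak_cases = 15*testing + 134.
Linear in testing, so extremes are at the endpoints: testing = -3 gives peak_cases = 89; testing = 6 gives peak_cases = 224.

89 to 224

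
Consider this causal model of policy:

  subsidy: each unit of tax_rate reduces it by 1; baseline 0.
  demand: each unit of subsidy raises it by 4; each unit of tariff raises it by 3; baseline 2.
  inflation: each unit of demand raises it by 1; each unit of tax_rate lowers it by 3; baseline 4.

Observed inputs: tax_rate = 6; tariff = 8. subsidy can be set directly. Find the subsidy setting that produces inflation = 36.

Intervening on subsidy fixes its value directly, overriding its dependence on tax_rate.
Substituting into the demand equation gives demand = 4*subsidy + 26.
inflation becomes 4*subsidy + 12.
Solve 4*subsidy + 12 = 36: subsidy = (36 - 12) / 4 = 6.

subsidy = 6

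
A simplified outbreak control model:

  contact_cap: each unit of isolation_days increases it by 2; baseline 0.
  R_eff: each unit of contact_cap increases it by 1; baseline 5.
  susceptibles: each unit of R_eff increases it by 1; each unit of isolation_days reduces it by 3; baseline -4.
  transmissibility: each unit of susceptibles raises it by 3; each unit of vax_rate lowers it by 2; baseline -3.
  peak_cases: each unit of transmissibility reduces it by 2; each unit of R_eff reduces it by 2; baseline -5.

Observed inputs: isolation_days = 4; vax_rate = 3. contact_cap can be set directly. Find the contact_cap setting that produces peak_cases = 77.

Intervening on contact_cap fixes its value directly, overriding its dependence on isolation_days.
Substituting into the susceptibles equation gives susceptibles = contact_cap - 11.
So transmissibility = 3*contact_cap - 42.
Substituting into the peak_cases equation gives peak_cases = -8*contact_cap + 69.
Solve -8*contact_cap + 69 = 77: contact_cap = (77 - 69) / -8 = -1.

contact_cap = -1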